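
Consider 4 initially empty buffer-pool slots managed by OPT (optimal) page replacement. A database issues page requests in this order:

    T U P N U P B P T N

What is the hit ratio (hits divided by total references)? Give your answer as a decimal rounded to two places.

T -> fault, frames (T)
U -> fault, frames (T U)
P -> fault, frames (T U P)
N -> fault, frames (T U P N)
U -> hit
P -> hit
B -> fault, evict U, frames (T P N B)
P -> hit
T -> hit
N -> hit
Hits: 5 of 10 references → 5/10 = 0.5000.

0.50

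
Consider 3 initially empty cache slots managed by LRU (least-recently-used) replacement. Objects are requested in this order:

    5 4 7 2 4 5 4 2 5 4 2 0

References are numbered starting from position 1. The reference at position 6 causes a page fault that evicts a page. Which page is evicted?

pos 1: 5 -> miss, frames {5}
pos 2: 4 -> miss, frames {5,4}
pos 3: 7 -> miss, frames {5,4,7}
pos 4: 2 -> miss, evict 5, frames {4,7,2}
pos 5: 4 -> hit
pos 6: 5 -> miss, evict 7, frames {2,4,5}
At position 6, page 7 is evicted.

7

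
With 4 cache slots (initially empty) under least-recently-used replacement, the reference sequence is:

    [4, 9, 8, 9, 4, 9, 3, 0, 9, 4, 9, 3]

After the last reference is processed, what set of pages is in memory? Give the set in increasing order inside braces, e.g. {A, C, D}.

{0, 3, 4, 9}

4: fault, frames [4]
9: fault, frames [4, 9]
8: fault, frames [4, 9, 8]
9: hit
4: hit
9: hit
3: fault, frames [8, 4, 9, 3]
0: fault, evict 8, frames [4, 9, 3, 0]
9: hit
4: hit
9: hit
3: hit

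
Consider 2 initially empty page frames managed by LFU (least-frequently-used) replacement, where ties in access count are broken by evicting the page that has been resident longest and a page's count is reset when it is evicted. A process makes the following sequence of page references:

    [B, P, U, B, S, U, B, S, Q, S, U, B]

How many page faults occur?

11

B → miss, frames (B)
P → miss, frames (B P)
U → miss, evict B, frames (P U)
B → miss, evict P, frames (U B)
S → miss, evict U, frames (B S)
U → miss, evict B, frames (S U)
B → miss, evict S, frames (U B)
S → miss, evict U, frames (B S)
Q → miss, evict B, frames (S Q)
S → hit
U → miss, evict Q, frames (S U)
B → miss, evict U, frames (S B)
Page faults: 11.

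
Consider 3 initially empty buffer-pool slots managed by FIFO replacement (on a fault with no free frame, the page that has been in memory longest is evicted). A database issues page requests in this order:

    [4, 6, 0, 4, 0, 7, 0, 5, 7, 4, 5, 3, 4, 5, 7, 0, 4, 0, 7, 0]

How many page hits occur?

10

4: miss, frames [4]
6: miss, frames [4, 6]
0: miss, frames [4, 6, 0]
4: hit
0: hit
7: miss, evict 4, frames [6, 0, 7]
0: hit
5: miss, evict 6, frames [0, 7, 5]
7: hit
4: miss, evict 0, frames [7, 5, 4]
5: hit
3: miss, evict 7, frames [5, 4, 3]
4: hit
5: hit
7: miss, evict 5, frames [4, 3, 7]
0: miss, evict 4, frames [3, 7, 0]
4: miss, evict 3, frames [7, 0, 4]
0: hit
7: hit
0: hit
Hits: 10.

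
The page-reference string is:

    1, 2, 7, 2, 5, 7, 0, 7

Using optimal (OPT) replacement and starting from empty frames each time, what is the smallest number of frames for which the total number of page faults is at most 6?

2

f=1: 8 faults
f=2: 5 faults
f=3: 5 faults
f=4: 5 faults
f=5: 5 faults
Smallest f with faults ≤ 6 is 2.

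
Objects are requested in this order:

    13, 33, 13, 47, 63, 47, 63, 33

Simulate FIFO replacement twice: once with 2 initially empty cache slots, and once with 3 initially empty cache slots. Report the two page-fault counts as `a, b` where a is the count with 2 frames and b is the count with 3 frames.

5, 4

2 frames: F F . F F . . F → 5 faults.
3 frames: F F . F F . . . → 4 faults.
4 < 5: adding a frame reduced faults, as is typical.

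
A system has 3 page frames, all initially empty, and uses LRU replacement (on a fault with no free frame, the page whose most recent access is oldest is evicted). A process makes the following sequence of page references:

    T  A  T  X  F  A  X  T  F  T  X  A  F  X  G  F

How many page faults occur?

T -> miss, frames (T)
A -> miss, frames (T A)
T -> hit
X -> miss, frames (A T X)
F -> miss, evict A, frames (T X F)
A -> miss, evict T, frames (X F A)
X -> hit
T -> miss, evict F, frames (A X T)
F -> miss, evict A, frames (X T F)
T -> hit
X -> hit
A -> miss, evict F, frames (T X A)
F -> miss, evict T, frames (X A F)
X -> hit
G -> miss, evict A, frames (F X G)
F -> hit
Page faults: 10.

10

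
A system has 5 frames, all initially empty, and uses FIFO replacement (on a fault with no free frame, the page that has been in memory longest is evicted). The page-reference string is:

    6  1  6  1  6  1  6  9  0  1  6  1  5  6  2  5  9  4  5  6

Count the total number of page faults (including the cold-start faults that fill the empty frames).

8

6 → miss, frames (6)
1 → miss, frames (6 1)
6 → hit
1 → hit
6 → hit
1 → hit
6 → hit
9 → miss, frames (6 1 9)
0 → miss, frames (6 1 9 0)
1 → hit
6 → hit
1 → hit
5 → miss, frames (6 1 9 0 5)
6 → hit
2 → miss, evict 6, frames (1 9 0 5 2)
5 → hit
9 → hit
4 → miss, evict 1, frames (9 0 5 2 4)
5 → hit
6 → miss, evict 9, frames (0 5 2 4 6)
Page faults: 8.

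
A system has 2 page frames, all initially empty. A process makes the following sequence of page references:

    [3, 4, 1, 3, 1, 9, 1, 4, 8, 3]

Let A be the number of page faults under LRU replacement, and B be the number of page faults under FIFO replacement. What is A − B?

Under LRU: F F F F . F . F F F → 8 faults.
Under FIFO: F F F F . F F F F F → 9 faults.
A − B = 8 − 9 = -1.

-1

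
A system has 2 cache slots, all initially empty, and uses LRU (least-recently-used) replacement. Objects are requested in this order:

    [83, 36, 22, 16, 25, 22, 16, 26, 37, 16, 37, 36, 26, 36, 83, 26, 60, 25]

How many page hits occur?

2

83 → fault, frames (83)
36 → fault, frames (83 36)
22 → fault, evict 83, frames (36 22)
16 → fault, evict 36, frames (22 16)
25 → fault, evict 22, frames (16 25)
22 → fault, evict 16, frames (25 22)
16 → fault, evict 25, frames (22 16)
26 → fault, evict 22, frames (16 26)
37 → fault, evict 16, frames (26 37)
16 → fault, evict 26, frames (37 16)
37 → hit
36 → fault, evict 16, frames (37 36)
26 → fault, evict 37, frames (36 26)
36 → hit
83 → fault, evict 26, frames (36 83)
26 → fault, evict 36, frames (83 26)
60 → fault, evict 83, frames (26 60)
25 → fault, evict 26, frames (60 25)
Hits: 2.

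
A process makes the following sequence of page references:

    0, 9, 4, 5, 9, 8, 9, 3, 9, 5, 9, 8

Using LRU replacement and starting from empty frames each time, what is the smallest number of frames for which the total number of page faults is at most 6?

4

f=1: 12 faults
f=2: 9 faults
f=3: 8 faults
f=4: 6 faults
f=5: 6 faults
f=6: 6 faults
Smallest f with faults ≤ 6 is 4.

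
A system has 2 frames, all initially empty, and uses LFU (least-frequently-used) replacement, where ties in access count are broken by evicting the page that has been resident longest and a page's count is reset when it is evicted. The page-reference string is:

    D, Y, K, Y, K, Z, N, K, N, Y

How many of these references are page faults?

D → fault, frames {D}
Y → fault, frames {D,Y}
K → fault, evict D, frames {Y,K}
Y → hit
K → hit
Z → fault, evict Y, frames {K,Z}
N → fault, evict Z, frames {K,N}
K → hit
N → hit
Y → fault, evict N, frames {K,Y}
Page faults: 6.

6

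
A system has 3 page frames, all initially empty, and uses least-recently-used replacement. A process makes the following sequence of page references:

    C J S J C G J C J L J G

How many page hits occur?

6

C: miss, frames [C]
J: miss, frames [C, J]
S: miss, frames [C, J, S]
J: hit
C: hit
G: miss, evict S, frames [J, C, G]
J: hit
C: hit
J: hit
L: miss, evict G, frames [C, J, L]
J: hit
G: miss, evict C, frames [L, J, G]
Hits: 6.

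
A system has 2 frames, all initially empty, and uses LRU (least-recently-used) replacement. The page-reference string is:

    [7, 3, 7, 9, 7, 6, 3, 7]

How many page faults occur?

7: fault, frames (7)
3: fault, frames (7 3)
7: hit
9: fault, evict 3, frames (7 9)
7: hit
6: fault, evict 9, frames (7 6)
3: fault, evict 7, frames (6 3)
7: fault, evict 6, frames (3 7)
Page faults: 6.

6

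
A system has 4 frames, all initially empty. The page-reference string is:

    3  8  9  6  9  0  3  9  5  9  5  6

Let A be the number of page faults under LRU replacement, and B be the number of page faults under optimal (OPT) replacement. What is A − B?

2

Under LRU: F F F F . F F . F . . F → 8 faults.
Under OPT: F F F F . F . . F . . . → 6 faults.
A − B = 8 − 6 = 2.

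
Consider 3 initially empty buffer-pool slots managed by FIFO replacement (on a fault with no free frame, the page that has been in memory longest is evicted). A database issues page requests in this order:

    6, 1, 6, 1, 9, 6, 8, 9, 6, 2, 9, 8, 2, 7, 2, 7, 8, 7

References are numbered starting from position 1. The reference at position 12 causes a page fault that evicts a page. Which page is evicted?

pos 1: 6 → miss, frames (6)
pos 2: 1 → miss, frames (6 1)
pos 3: 6 → hit
pos 4: 1 → hit
pos 5: 9 → miss, frames (6 1 9)
pos 6: 6 → hit
pos 7: 8 → miss, evict 6, frames (1 9 8)
pos 8: 9 → hit
pos 9: 6 → miss, evict 1, frames (9 8 6)
pos 10: 2 → miss, evict 9, frames (8 6 2)
pos 11: 9 → miss, evict 8, frames (6 2 9)
pos 12: 8 → miss, evict 6, frames (2 9 8)
At position 12, page 6 is evicted.

6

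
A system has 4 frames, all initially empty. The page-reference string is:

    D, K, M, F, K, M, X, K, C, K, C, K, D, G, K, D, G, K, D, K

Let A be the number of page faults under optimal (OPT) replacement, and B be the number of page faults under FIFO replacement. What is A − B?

-2

Under OPT: F F F F . . F . F . . . . F . . . . . . → 7 faults.
Under FIFO: F F F F . . F . F F . . F F . . . . . . → 9 faults.
A − B = 7 − 9 = -2.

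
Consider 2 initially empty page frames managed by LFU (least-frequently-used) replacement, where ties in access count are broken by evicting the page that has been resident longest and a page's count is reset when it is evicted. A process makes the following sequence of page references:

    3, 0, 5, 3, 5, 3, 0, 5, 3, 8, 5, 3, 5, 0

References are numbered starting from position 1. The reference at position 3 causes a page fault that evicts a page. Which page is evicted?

pos 1: 3 -> fault, frames [3]
pos 2: 0 -> fault, frames [3, 0]
pos 3: 5 -> fault, evict 3, frames [0, 5]
At position 3, page 3 is evicted.

3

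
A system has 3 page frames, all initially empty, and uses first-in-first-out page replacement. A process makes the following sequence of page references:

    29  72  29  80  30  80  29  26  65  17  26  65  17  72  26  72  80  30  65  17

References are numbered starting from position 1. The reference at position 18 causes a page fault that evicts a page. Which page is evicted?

72

pos 1: 29 → fault, frames (29)
pos 2: 72 → fault, frames (29 72)
pos 3: 29 → hit
pos 4: 80 → fault, frames (29 72 80)
pos 5: 30 → fault, evict 29, frames (72 80 30)
pos 6: 80 → hit
pos 7: 29 → fault, evict 72, frames (80 30 29)
pos 8: 26 → fault, evict 80, frames (30 29 26)
pos 9: 65 → fault, evict 30, frames (29 26 65)
pos 10: 17 → fault, evict 29, frames (26 65 17)
pos 11: 26 → hit
pos 12: 65 → hit
pos 13: 17 → hit
pos 14: 72 → fault, evict 26, frames (65 17 72)
pos 15: 26 → fault, evict 65, frames (17 72 26)
pos 16: 72 → hit
pos 17: 80 → fault, evict 17, frames (72 26 80)
pos 18: 30 → fault, evict 72, frames (26 80 30)
At position 18, page 72 is evicted.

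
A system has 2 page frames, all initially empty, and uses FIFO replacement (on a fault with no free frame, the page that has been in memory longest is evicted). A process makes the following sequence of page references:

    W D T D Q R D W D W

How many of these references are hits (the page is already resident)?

3

W → miss, frames {W}
D → miss, frames {W,D}
T → miss, evict W, frames {D,T}
D → hit
Q → miss, evict D, frames {T,Q}
R → miss, evict T, frames {Q,R}
D → miss, evict Q, frames {R,D}
W → miss, evict R, frames {D,W}
D → hit
W → hit
Hits: 3.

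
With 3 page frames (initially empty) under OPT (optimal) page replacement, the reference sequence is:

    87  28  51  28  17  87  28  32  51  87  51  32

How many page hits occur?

6

87 -> fault, frames [87]
28 -> fault, frames [87, 28]
51 -> fault, frames [87, 28, 51]
28 -> hit
17 -> fault, evict 51, frames [87, 28, 17]
87 -> hit
28 -> hit
32 -> fault, evict 17, frames [87, 28, 32]
51 -> fault, evict 28, frames [87, 32, 51]
87 -> hit
51 -> hit
32 -> hit
Hits: 6.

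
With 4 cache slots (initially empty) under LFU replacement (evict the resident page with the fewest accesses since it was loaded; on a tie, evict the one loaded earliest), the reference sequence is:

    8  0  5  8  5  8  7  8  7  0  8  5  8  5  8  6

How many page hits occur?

8 → miss, frames {8}
0 → miss, frames {8,0}
5 → miss, frames {8,0,5}
8 → hit
5 → hit
8 → hit
7 → miss, frames {8,0,5,7}
8 → hit
7 → hit
0 → hit
8 → hit
5 → hit
8 → hit
5 → hit
8 → hit
6 → miss, evict 0, frames {8,5,7,6}
Hits: 11.

11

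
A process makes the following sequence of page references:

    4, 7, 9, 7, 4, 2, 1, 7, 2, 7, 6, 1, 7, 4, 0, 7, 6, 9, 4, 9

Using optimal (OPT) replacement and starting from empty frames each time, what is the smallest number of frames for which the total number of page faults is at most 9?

4

f=1: 20 faults
f=2: 14 faults
f=3: 10 faults
f=4: 8 faults
f=5: 7 faults
f=6: 7 faults
f=7: 7 faults
Smallest f with faults ≤ 9 is 4.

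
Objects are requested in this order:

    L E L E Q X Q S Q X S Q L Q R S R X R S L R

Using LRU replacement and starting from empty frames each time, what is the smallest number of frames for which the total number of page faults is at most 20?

f=1: 22 faults
f=2: 15 faults
f=3: 10 faults
f=4: 9 faults
f=5: 6 faults
f=6: 6 faults
Smallest f with faults ≤ 20 is 2.

2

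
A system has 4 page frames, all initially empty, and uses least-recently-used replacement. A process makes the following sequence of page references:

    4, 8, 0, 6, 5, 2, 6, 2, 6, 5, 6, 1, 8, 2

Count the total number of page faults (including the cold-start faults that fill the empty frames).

9

4: miss, frames [4]
8: miss, frames [4, 8]
0: miss, frames [4, 8, 0]
6: miss, frames [4, 8, 0, 6]
5: miss, evict 4, frames [8, 0, 6, 5]
2: miss, evict 8, frames [0, 6, 5, 2]
6: hit
2: hit
6: hit
5: hit
6: hit
1: miss, evict 0, frames [2, 5, 6, 1]
8: miss, evict 2, frames [5, 6, 1, 8]
2: miss, evict 5, frames [6, 1, 8, 2]
Page faults: 9.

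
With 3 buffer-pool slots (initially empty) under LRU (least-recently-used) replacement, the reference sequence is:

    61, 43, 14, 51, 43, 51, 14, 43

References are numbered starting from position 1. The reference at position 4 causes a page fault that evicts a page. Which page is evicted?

pos 1: 61 → fault, frames [61]
pos 2: 43 → fault, frames [61, 43]
pos 3: 14 → fault, frames [61, 43, 14]
pos 4: 51 → fault, evict 61, frames [43, 14, 51]
At position 4, page 61 is evicted.

61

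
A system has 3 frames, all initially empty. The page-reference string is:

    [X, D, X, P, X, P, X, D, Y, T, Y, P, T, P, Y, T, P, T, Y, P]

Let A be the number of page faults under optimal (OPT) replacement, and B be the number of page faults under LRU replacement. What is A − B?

-1

Under OPT: F F . F . . . . F F . . . . . . . . . . → 5 faults.
Under LRU: F F . F . . . . F F . F . . . . . . . . → 6 faults.
A − B = 5 − 6 = -1.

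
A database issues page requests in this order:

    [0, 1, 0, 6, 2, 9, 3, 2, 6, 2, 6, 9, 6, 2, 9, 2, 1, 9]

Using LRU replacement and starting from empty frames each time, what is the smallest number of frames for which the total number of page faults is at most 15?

2

f=1: 18 faults
f=2: 13 faults
f=3: 9 faults
f=4: 7 faults
f=5: 7 faults
f=6: 6 faults
Smallest f with faults ≤ 15 is 2.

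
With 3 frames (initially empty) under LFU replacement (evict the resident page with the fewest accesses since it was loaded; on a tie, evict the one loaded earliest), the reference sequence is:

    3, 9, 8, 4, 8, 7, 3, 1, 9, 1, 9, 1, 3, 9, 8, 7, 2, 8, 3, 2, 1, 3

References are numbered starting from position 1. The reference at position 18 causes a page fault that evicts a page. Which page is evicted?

2

pos 1: 3 -> fault, frames [3]
pos 2: 9 -> fault, frames [3, 9]
pos 3: 8 -> fault, frames [3, 9, 8]
pos 4: 4 -> fault, evict 3, frames [9, 8, 4]
pos 5: 8 -> hit
pos 6: 7 -> fault, evict 9, frames [8, 4, 7]
pos 7: 3 -> fault, evict 4, frames [8, 7, 3]
pos 8: 1 -> fault, evict 7, frames [8, 3, 1]
pos 9: 9 -> fault, evict 3, frames [8, 1, 9]
pos 10: 1 -> hit
pos 11: 9 -> hit
pos 12: 1 -> hit
pos 13: 3 -> fault, evict 8, frames [1, 9, 3]
pos 14: 9 -> hit
pos 15: 8 -> fault, evict 3, frames [1, 9, 8]
pos 16: 7 -> fault, evict 8, frames [1, 9, 7]
pos 17: 2 -> fault, evict 7, frames [1, 9, 2]
pos 18: 8 -> fault, evict 2, frames [1, 9, 8]
At position 18, page 2 is evicted.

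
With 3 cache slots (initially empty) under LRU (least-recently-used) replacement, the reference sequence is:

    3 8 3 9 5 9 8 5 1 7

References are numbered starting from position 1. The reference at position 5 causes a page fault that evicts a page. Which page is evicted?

8

pos 1: 3 → fault, frames {3}
pos 2: 8 → fault, frames {3,8}
pos 3: 3 → hit
pos 4: 9 → fault, frames {8,3,9}
pos 5: 5 → fault, evict 8, frames {3,9,5}
At position 5, page 8 is evicted.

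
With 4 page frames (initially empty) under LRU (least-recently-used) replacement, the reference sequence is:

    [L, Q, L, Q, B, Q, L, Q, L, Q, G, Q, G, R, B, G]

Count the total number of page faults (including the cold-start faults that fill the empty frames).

L → miss, frames [L]
Q → miss, frames [L, Q]
L → hit
Q → hit
B → miss, frames [L, Q, B]
Q → hit
L → hit
Q → hit
L → hit
Q → hit
G → miss, frames [B, L, Q, G]
Q → hit
G → hit
R → miss, evict B, frames [L, Q, G, R]
B → miss, evict L, frames [Q, G, R, B]
G → hit
Page faults: 6.

6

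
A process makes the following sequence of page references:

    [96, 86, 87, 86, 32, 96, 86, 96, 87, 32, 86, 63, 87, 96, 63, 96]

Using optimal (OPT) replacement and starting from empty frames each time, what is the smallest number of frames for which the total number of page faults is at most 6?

f=1: 16 faults
f=2: 10 faults
f=3: 7 faults
f=4: 5 faults
f=5: 5 faults
Smallest f with faults ≤ 6 is 4.

4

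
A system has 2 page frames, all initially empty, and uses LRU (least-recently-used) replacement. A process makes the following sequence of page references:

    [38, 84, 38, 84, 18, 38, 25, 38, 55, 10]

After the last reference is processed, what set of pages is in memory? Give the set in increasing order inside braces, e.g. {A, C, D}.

38: fault, frames (38)
84: fault, frames (38 84)
38: hit
84: hit
18: fault, evict 38, frames (84 18)
38: fault, evict 84, frames (18 38)
25: fault, evict 18, frames (38 25)
38: hit
55: fault, evict 25, frames (38 55)
10: fault, evict 38, frames (55 10)

{10, 55}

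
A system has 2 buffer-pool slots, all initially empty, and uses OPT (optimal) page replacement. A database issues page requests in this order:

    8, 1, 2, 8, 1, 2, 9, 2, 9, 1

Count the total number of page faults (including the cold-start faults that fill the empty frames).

6

8 -> miss, frames {8}
1 -> miss, frames {8,1}
2 -> miss, evict 1, frames {8,2}
8 -> hit
1 -> miss, evict 8, frames {2,1}
2 -> hit
9 -> miss, evict 1, frames {2,9}
2 -> hit
9 -> hit
1 -> miss, evict 9, frames {2,1}
Page faults: 6.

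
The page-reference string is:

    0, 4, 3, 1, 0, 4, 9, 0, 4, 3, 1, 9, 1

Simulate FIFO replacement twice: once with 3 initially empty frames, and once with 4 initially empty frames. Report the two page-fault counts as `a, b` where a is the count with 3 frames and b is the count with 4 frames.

3 frames: F F F F F F F . . F F . . → 9 faults.
4 frames: F F F F . . F F F F F F . → 10 faults.
10 > 9: adding a frame increased faults — Belady's anomaly.

9, 10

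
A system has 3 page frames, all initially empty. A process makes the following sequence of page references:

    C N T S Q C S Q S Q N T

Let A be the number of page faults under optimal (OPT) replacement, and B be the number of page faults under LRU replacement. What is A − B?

Under OPT: F F F F F . . . . . F F → 7 faults.
Under LRU: F F F F F F . . . . F F → 8 faults.
A − B = 7 − 8 = -1.

-1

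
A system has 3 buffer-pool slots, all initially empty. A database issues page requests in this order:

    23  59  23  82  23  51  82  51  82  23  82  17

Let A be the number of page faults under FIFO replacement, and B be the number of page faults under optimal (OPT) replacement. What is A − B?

1

Under FIFO: F F . F . F . . . F . F → 6 faults.
Under OPT: F F . F . F . . . . . F → 5 faults.
A − B = 6 − 5 = 1.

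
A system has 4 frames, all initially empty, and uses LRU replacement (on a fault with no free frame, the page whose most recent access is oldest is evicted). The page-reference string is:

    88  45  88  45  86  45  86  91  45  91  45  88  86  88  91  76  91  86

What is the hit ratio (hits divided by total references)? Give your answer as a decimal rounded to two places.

0.72

88 → miss, frames {88}
45 → miss, frames {88,45}
88 → hit
45 → hit
86 → miss, frames {88,45,86}
45 → hit
86 → hit
91 → miss, frames {88,45,86,91}
45 → hit
91 → hit
45 → hit
88 → hit
86 → hit
88 → hit
91 → hit
76 → miss, evict 45, frames {86,88,91,76}
91 → hit
86 → hit
Hits: 13 of 18 references → 13/18 = 0.7222.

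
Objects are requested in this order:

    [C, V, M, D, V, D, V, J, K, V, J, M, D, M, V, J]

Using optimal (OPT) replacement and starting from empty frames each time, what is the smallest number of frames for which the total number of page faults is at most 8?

4

f=1: 16 faults
f=2: 11 faults
f=3: 9 faults
f=4: 7 faults
f=5: 6 faults
f=6: 6 faults
Smallest f with faults ≤ 8 is 4.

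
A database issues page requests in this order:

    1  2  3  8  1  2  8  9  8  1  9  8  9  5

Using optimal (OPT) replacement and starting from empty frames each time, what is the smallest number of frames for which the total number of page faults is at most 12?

2

f=1: 14 faults
f=2: 9 faults
f=3: 6 faults
f=4: 6 faults
f=5: 6 faults
f=6: 6 faults
Smallest f with faults ≤ 12 is 2.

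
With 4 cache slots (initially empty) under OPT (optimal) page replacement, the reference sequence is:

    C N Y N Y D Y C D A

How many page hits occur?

5

C: miss, frames (C)
N: miss, frames (C N)
Y: miss, frames (C N Y)
N: hit
Y: hit
D: miss, frames (C N Y D)
Y: hit
C: hit
D: hit
A: miss, evict D, frames (C N Y A)
Hits: 5.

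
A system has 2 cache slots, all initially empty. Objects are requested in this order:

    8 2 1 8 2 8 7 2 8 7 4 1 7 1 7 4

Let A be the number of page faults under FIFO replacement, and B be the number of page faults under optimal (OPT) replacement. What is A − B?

Under FIFO: F F F F F . F . F . F F F . . F → 11 faults.
Under OPT: F F F . F . F . F . F F . . . F → 9 faults.
A − B = 11 − 9 = 2.

2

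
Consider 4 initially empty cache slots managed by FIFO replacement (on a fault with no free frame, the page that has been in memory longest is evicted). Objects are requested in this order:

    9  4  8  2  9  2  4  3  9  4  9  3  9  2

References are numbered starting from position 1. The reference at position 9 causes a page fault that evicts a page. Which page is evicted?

4

pos 1: 9 → fault, frames [9]
pos 2: 4 → fault, frames [9, 4]
pos 3: 8 → fault, frames [9, 4, 8]
pos 4: 2 → fault, frames [9, 4, 8, 2]
pos 5: 9 → hit
pos 6: 2 → hit
pos 7: 4 → hit
pos 8: 3 → fault, evict 9, frames [4, 8, 2, 3]
pos 9: 9 → fault, evict 4, frames [8, 2, 3, 9]
At position 9, page 4 is evicted.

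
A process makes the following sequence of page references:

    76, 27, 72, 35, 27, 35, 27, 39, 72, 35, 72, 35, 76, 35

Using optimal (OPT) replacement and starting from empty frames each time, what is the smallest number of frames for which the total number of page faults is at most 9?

2

f=1: 14 faults
f=2: 7 faults
f=3: 6 faults
f=4: 5 faults
f=5: 5 faults
Smallest f with faults ≤ 9 is 2.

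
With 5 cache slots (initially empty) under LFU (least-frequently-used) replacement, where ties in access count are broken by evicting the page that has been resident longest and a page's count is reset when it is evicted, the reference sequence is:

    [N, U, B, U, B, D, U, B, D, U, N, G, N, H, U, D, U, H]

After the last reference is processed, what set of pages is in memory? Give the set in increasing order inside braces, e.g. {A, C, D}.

N -> fault, frames [N]
U -> fault, frames [N, U]
B -> fault, frames [N, U, B]
U -> hit
B -> hit
D -> fault, frames [N, U, B, D]
U -> hit
B -> hit
D -> hit
U -> hit
N -> hit
G -> fault, frames [N, U, B, D, G]
N -> hit
H -> fault, evict G, frames [N, U, B, D, H]
U -> hit
D -> hit
U -> hit
H -> hit

{B, D, H, N, U}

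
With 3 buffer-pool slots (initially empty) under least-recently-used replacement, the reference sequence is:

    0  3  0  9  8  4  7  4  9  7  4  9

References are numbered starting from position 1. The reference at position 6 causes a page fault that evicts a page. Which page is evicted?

pos 1: 0: miss, frames [0]
pos 2: 3: miss, frames [0, 3]
pos 3: 0: hit
pos 4: 9: miss, frames [3, 0, 9]
pos 5: 8: miss, evict 3, frames [0, 9, 8]
pos 6: 4: miss, evict 0, frames [9, 8, 4]
At position 6, page 0 is evicted.

0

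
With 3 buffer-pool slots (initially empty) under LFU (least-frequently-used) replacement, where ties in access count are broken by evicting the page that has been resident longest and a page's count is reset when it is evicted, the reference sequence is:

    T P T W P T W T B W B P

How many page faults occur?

5

T -> miss, frames [T]
P -> miss, frames [T, P]
T -> hit
W -> miss, frames [T, P, W]
P -> hit
T -> hit
W -> hit
T -> hit
B -> miss, evict P, frames [T, W, B]
W -> hit
B -> hit
P -> miss, evict B, frames [T, W, P]
Page faults: 5.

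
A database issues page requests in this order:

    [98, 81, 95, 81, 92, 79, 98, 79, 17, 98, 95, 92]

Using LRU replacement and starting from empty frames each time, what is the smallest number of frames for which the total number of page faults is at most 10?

f=1: 12 faults
f=2: 10 faults
f=3: 9 faults
f=4: 9 faults
f=5: 7 faults
f=6: 6 faults
Smallest f with faults ≤ 10 is 2.

2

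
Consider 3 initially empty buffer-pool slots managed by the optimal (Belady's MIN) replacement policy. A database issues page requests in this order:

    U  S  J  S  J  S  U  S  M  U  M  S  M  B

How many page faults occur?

U -> miss, frames [U]
S -> miss, frames [U, S]
J -> miss, frames [U, S, J]
S -> hit
J -> hit
S -> hit
U -> hit
S -> hit
M -> miss, evict J, frames [U, S, M]
U -> hit
M -> hit
S -> hit
M -> hit
B -> miss, evict M, frames [U, S, B]
Page faults: 5.

5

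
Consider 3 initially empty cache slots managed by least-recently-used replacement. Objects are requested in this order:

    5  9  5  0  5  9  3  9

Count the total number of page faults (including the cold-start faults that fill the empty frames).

5 → fault, frames [5]
9 → fault, frames [5, 9]
5 → hit
0 → fault, frames [9, 5, 0]
5 → hit
9 → hit
3 → fault, evict 0, frames [5, 9, 3]
9 → hit
Page faults: 4.

4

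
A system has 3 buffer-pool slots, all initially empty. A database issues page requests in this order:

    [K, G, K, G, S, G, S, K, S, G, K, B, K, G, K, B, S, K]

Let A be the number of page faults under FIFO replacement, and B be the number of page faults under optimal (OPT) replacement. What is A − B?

2

Under FIFO: F F . . F . . . . . . F F F . . F . → 7 faults.
Under OPT: F F . . F . . . . . . F . . . . F . → 5 faults.
A − B = 7 − 5 = 2.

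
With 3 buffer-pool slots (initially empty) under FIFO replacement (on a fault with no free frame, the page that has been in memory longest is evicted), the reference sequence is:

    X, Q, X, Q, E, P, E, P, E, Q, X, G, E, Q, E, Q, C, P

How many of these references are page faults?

X → miss, frames {X}
Q → miss, frames {X,Q}
X → hit
Q → hit
E → miss, frames {X,Q,E}
P → miss, evict X, frames {Q,E,P}
E → hit
P → hit
E → hit
Q → hit
X → miss, evict Q, frames {E,P,X}
G → miss, evict E, frames {P,X,G}
E → miss, evict P, frames {X,G,E}
Q → miss, evict X, frames {G,E,Q}
E → hit
Q → hit
C → miss, evict G, frames {E,Q,C}
P → miss, evict E, frames {Q,C,P}
Page faults: 10.

10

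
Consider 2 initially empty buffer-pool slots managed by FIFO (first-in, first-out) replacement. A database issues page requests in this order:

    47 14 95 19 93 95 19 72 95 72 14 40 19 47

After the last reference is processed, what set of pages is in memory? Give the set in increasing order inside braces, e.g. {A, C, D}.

{19, 47}

47 → miss, frames [47]
14 → miss, frames [47, 14]
95 → miss, evict 47, frames [14, 95]
19 → miss, evict 14, frames [95, 19]
93 → miss, evict 95, frames [19, 93]
95 → miss, evict 19, frames [93, 95]
19 → miss, evict 93, frames [95, 19]
72 → miss, evict 95, frames [19, 72]
95 → miss, evict 19, frames [72, 95]
72 → hit
14 → miss, evict 72, frames [95, 14]
40 → miss, evict 95, frames [14, 40]
19 → miss, evict 14, frames [40, 19]
47 → miss, evict 40, frames [19, 47]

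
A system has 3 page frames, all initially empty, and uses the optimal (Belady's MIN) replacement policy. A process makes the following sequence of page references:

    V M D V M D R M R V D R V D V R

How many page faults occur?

5

V → fault, frames {V}
M → fault, frames {V,M}
D → fault, frames {V,M,D}
V → hit
M → hit
D → hit
R → fault, evict D, frames {V,M,R}
M → hit
R → hit
V → hit
D → fault, evict M, frames {V,R,D}
R → hit
V → hit
D → hit
V → hit
R → hit
Page faults: 5.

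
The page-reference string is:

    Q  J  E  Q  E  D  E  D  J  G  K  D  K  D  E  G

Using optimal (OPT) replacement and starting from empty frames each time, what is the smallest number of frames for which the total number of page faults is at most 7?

3

f=1: 16 faults
f=2: 9 faults
f=3: 7 faults
f=4: 6 faults
f=5: 6 faults
f=6: 6 faults
Smallest f with faults ≤ 7 is 3.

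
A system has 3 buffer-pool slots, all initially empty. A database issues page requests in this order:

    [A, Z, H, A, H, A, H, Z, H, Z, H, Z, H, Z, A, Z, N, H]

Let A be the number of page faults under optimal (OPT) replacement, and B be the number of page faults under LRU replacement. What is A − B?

Under OPT: F F F . . . . . . . . . . . . . F . → 4 faults.
Under LRU: F F F . . . . . . . . . . . . . F F → 5 faults.
A − B = 4 − 5 = -1.

-1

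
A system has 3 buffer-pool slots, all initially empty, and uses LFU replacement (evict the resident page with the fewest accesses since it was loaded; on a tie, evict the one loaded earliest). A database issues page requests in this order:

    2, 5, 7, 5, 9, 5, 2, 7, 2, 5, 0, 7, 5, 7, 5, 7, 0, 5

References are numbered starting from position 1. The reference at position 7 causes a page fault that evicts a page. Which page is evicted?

pos 1: 2: miss, frames [2]
pos 2: 5: miss, frames [2, 5]
pos 3: 7: miss, frames [2, 5, 7]
pos 4: 5: hit
pos 5: 9: miss, evict 2, frames [5, 7, 9]
pos 6: 5: hit
pos 7: 2: miss, evict 7, frames [5, 9, 2]
At position 7, page 7 is evicted.

7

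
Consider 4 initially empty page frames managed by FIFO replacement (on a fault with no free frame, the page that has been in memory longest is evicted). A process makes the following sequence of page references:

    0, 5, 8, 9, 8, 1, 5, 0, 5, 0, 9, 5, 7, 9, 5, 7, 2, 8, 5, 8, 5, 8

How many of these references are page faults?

12

0 -> miss, frames (0)
5 -> miss, frames (0 5)
8 -> miss, frames (0 5 8)
9 -> miss, frames (0 5 8 9)
8 -> hit
1 -> miss, evict 0, frames (5 8 9 1)
5 -> hit
0 -> miss, evict 5, frames (8 9 1 0)
5 -> miss, evict 8, frames (9 1 0 5)
0 -> hit
9 -> hit
5 -> hit
7 -> miss, evict 9, frames (1 0 5 7)
9 -> miss, evict 1, frames (0 5 7 9)
5 -> hit
7 -> hit
2 -> miss, evict 0, frames (5 7 9 2)
8 -> miss, evict 5, frames (7 9 2 8)
5 -> miss, evict 7, frames (9 2 8 5)
8 -> hit
5 -> hit
8 -> hit
Page faults: 12.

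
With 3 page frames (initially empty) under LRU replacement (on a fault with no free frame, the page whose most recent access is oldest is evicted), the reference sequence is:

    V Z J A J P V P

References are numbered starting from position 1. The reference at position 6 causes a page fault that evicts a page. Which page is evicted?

Z

pos 1: V: fault, frames {V}
pos 2: Z: fault, frames {V,Z}
pos 3: J: fault, frames {V,Z,J}
pos 4: A: fault, evict V, frames {Z,J,A}
pos 5: J: hit
pos 6: P: fault, evict Z, frames {A,J,P}
At position 6, page Z is evicted.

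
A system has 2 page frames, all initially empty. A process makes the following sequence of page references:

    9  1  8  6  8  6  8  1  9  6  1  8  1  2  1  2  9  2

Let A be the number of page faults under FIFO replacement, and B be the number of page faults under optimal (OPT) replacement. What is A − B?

3

Under FIFO: F F F F . . . F F F F F . F F . F F → 13 faults.
Under OPT: F F F F . . . F F . F F . F . . F . → 10 faults.
A − B = 13 − 10 = 3.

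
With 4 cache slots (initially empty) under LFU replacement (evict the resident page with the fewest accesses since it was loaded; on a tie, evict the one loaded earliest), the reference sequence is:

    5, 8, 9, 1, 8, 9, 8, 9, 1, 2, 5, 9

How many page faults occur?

6

5 → fault, frames [5]
8 → fault, frames [5, 8]
9 → fault, frames [5, 8, 9]
1 → fault, frames [5, 8, 9, 1]
8 → hit
9 → hit
8 → hit
9 → hit
1 → hit
2 → fault, evict 5, frames [8, 9, 1, 2]
5 → fault, evict 2, frames [8, 9, 1, 5]
9 → hit
Page faults: 6.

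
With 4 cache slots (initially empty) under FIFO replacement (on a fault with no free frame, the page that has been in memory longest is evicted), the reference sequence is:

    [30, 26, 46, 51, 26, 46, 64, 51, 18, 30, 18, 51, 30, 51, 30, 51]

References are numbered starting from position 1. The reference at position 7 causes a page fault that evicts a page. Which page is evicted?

pos 1: 30 → miss, frames [30]
pos 2: 26 → miss, frames [30, 26]
pos 3: 46 → miss, frames [30, 26, 46]
pos 4: 51 → miss, frames [30, 26, 46, 51]
pos 5: 26 → hit
pos 6: 46 → hit
pos 7: 64 → miss, evict 30, frames [26, 46, 51, 64]
At position 7, page 30 is evicted.

30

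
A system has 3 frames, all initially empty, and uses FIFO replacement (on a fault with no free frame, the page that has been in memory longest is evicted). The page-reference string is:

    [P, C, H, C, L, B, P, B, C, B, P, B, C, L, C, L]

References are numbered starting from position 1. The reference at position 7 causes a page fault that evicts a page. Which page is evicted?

H

pos 1: P: miss, frames (P)
pos 2: C: miss, frames (P C)
pos 3: H: miss, frames (P C H)
pos 4: C: hit
pos 5: L: miss, evict P, frames (C H L)
pos 6: B: miss, evict C, frames (H L B)
pos 7: P: miss, evict H, frames (L B P)
At position 7, page H is evicted.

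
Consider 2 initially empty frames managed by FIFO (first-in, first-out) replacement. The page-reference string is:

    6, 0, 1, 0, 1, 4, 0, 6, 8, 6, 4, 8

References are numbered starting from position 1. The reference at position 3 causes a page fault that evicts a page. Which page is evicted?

pos 1: 6 -> fault, frames {6}
pos 2: 0 -> fault, frames {6,0}
pos 3: 1 -> fault, evict 6, frames {0,1}
At position 3, page 6 is evicted.

6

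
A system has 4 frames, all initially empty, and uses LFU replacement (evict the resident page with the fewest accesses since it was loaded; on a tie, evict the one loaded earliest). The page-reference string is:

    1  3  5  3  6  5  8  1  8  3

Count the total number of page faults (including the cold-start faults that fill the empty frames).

1: fault, frames [1]
3: fault, frames [1, 3]
5: fault, frames [1, 3, 5]
3: hit
6: fault, frames [1, 3, 5, 6]
5: hit
8: fault, evict 1, frames [3, 5, 6, 8]
1: fault, evict 6, frames [3, 5, 8, 1]
8: hit
3: hit
Page faults: 6.

6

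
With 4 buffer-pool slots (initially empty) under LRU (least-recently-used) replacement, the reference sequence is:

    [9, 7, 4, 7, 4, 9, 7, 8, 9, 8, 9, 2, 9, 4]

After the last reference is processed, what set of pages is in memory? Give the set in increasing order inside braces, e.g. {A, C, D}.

{2, 4, 8, 9}

9 -> fault, frames {9}
7 -> fault, frames {9,7}
4 -> fault, frames {9,7,4}
7 -> hit
4 -> hit
9 -> hit
7 -> hit
8 -> fault, frames {4,9,7,8}
9 -> hit
8 -> hit
9 -> hit
2 -> fault, evict 4, frames {7,8,9,2}
9 -> hit
4 -> fault, evict 7, frames {8,2,9,4}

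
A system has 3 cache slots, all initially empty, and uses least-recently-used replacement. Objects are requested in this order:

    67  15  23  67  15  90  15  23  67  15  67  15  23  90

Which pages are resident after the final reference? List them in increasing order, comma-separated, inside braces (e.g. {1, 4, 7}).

67 → miss, frames (67)
15 → miss, frames (67 15)
23 → miss, frames (67 15 23)
67 → hit
15 → hit
90 → miss, evict 23, frames (67 15 90)
15 → hit
23 → miss, evict 67, frames (90 15 23)
67 → miss, evict 90, frames (15 23 67)
15 → hit
67 → hit
15 → hit
23 → hit
90 → miss, evict 67, frames (15 23 90)

{15, 23, 90}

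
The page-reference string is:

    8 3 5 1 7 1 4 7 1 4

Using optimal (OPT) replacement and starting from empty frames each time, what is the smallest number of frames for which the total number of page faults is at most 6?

3

f=1: 10 faults
f=2: 7 faults
f=3: 6 faults
f=4: 6 faults
f=5: 6 faults
f=6: 6 faults
Smallest f with faults ≤ 6 is 3.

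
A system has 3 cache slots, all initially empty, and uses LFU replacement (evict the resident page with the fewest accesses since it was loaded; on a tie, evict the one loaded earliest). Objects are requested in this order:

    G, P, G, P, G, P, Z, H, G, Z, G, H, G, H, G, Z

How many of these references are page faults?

7

G → fault, frames [G]
P → fault, frames [G, P]
G → hit
P → hit
G → hit
P → hit
Z → fault, frames [G, P, Z]
H → fault, evict Z, frames [G, P, H]
G → hit
Z → fault, evict H, frames [G, P, Z]
G → hit
H → fault, evict Z, frames [G, P, H]
G → hit
H → hit
G → hit
Z → fault, evict H, frames [G, P, Z]
Page faults: 7.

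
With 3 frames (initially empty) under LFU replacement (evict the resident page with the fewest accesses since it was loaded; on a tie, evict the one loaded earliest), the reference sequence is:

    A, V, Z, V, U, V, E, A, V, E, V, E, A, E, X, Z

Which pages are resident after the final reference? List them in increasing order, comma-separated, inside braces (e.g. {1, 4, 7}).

A → miss, frames {A}
V → miss, frames {A,V}
Z → miss, frames {A,V,Z}
V → hit
U → miss, evict A, frames {V,Z,U}
V → hit
E → miss, evict Z, frames {V,U,E}
A → miss, evict U, frames {V,E,A}
V → hit
E → hit
V → hit
E → hit
A → hit
E → hit
X → miss, evict A, frames {V,E,X}
Z → miss, evict X, frames {V,E,Z}

{E, V, Z}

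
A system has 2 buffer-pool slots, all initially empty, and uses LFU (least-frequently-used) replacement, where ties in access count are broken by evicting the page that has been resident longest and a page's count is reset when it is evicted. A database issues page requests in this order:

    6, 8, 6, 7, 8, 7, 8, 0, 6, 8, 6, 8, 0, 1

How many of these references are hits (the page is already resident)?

4

6: fault, frames [6]
8: fault, frames [6, 8]
6: hit
7: fault, evict 8, frames [6, 7]
8: fault, evict 7, frames [6, 8]
7: fault, evict 8, frames [6, 7]
8: fault, evict 7, frames [6, 8]
0: fault, evict 8, frames [6, 0]
6: hit
8: fault, evict 0, frames [6, 8]
6: hit
8: hit
0: fault, evict 8, frames [6, 0]
1: fault, evict 0, frames [6, 1]
Hits: 4.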